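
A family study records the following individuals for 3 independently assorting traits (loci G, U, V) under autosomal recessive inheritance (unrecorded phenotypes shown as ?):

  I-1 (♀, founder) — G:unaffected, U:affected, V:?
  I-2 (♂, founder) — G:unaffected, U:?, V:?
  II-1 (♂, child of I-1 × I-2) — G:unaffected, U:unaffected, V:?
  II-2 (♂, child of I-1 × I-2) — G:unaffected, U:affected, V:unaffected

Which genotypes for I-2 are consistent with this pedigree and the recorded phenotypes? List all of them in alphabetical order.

G/I-1 un ·: GG|Gg
G/I-2 un ·: GG|Gg
G/II-1 un I-1×I-2: GG|Gg
G/II-2 un I-1×I-2: GG|Gg
⇒ G over [I-1,I-2,II-1,II-2]: 13 consistent
U/I-1 aff ·: uu
U/I-2 ? ·: Uu
U/II-1 un I-1×I-2: Uu
U/II-2 aff I-1×I-2: uu
⇒ U over [I-1,I-2,II-1,II-2]: 1 consistent
V/I-1 ? ·: VV|Vv|vv
V/I-2 ? ·: VV|Vv|vv
V/II-1 ? I-1×I-2: VV|Vv|vv
V/II-2 un I-1×I-2: VV|Vv
⇒ V over [I-1,I-2,II-1,II-2]: 21 consistent

I-2 ∈ {GG Uu VV, GG Uu Vv, GG Uu vv, Gg Uu VV, Gg Uu Vv, Gg Uu vv}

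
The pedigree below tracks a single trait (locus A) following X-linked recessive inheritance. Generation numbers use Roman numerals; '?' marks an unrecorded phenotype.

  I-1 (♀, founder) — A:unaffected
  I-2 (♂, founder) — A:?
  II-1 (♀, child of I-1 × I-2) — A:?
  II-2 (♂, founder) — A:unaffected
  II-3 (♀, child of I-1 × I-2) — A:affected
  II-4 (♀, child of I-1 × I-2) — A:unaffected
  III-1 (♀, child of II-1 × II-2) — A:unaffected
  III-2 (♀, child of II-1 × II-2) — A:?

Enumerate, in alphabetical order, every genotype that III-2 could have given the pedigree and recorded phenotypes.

III-2 ∈ {X^AX^A, X^AX^a}

A/I-1 un ·: X^AX^a
A/I-2 ? ·: X^aY
A/II-1 ? I-1×I-2: X^AX^a|X^aX^a
A/II-2 un ·: X^AY
A/II-3 aff I-1×I-2: X^aX^a
A/II-4 un I-1×I-2: X^AX^a
A/III-1 un II-1×II-2: X^AX^A|X^AX^a
A/III-2 ? II-1×II-2: X^AX^A|X^AX^a
⇒ A over [I-1,I-2,II-1,II-2,II-3,II-4,III-1,III-2]: 5 consistent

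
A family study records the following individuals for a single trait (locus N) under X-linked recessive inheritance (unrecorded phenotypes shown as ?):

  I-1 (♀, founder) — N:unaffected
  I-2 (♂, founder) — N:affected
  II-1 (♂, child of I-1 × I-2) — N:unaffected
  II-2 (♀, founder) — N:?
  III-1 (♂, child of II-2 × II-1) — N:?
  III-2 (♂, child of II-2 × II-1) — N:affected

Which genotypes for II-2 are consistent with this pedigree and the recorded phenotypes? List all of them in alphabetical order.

II-2 ∈ {X^NX^n, X^nX^n}

N/I-1 un ·: X^NX^N|X^NX^n
N/I-2 aff ·: X^nY
N/II-1 un I-1×I-2: X^NY
N/II-2 ? ·: X^NX^n|X^nX^n
N/III-1 ? II-2×II-1: X^NY|X^nY
N/III-2 aff II-2×II-1: X^nY
⇒ N over [I-1,I-2,II-1,II-2,III-1,III-2]: 6 consistent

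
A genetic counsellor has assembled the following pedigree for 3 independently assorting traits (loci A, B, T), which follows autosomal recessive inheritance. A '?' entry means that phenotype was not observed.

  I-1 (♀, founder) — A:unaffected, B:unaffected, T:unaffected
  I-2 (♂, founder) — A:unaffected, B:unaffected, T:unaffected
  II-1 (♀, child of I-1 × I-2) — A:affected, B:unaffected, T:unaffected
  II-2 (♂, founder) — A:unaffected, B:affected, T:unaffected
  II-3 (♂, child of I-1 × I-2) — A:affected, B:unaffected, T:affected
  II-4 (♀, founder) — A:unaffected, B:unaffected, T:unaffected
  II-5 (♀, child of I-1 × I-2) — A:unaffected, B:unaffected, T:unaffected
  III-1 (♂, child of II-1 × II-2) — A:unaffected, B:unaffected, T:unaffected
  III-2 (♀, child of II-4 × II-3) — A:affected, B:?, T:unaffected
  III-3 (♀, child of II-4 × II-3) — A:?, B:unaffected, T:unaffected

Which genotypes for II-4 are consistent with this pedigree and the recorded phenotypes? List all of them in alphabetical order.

II-4 ∈ {Aa BB TT, Aa BB Tt, Aa Bb TT, Aa Bb Tt}

A/I-1 un ·: Aa
A/I-2 un ·: Aa
A/II-1 aff I-1×I-2: aa
A/II-2 un ·: AA|Aa
A/II-3 aff I-1×I-2: aa
A/II-4 un ·: Aa
A/II-5 un I-1×I-2: AA|Aa
A/III-1 un II-1×II-2: Aa
A/III-2 aff II-4×II-3: aa
A/III-3 ? II-4×II-3: Aa|aa
⇒ A over [I-1,I-2,II-1,II-2,II-3,II-4,II-5,III-1,III-2,III-3]: 8 consistent
B/I-1 un ·: BB|Bb
B/I-2 un ·: BB|Bb
B/II-1 un I-1×I-2: BB|Bb
B/II-2 aff ·: bb
B/II-3 un I-1×I-2: BB|Bb
B/II-4 un ·: BB|Bb
B/II-5 un I-1×I-2: BB|Bb
B/III-1 un II-1×II-2: Bb
B/III-2 ? II-4×II-3: BB|Bb|bb
B/III-3 un II-4×II-3: BB|Bb
⇒ B over [I-1,I-2,II-1,II-2,II-3,II-4,II-5,III-1,III-2,III-3]: 185 consistent
T/I-1 un ·: Tt
T/I-2 un ·: Tt
T/II-1 un I-1×I-2: TT|Tt
T/II-2 un ·: TT|Tt
T/II-3 aff I-1×I-2: tt
T/II-4 un ·: TT|Tt
T/II-5 un I-1×I-2: TT|Tt
T/III-1 un II-1×II-2: TT|Tt
T/III-2 un II-4×II-3: Tt
T/III-3 un II-4×II-3: Tt
⇒ T over [I-1,I-2,II-1,II-2,II-3,II-4,II-5,III-1,III-2,III-3]: 28 consistent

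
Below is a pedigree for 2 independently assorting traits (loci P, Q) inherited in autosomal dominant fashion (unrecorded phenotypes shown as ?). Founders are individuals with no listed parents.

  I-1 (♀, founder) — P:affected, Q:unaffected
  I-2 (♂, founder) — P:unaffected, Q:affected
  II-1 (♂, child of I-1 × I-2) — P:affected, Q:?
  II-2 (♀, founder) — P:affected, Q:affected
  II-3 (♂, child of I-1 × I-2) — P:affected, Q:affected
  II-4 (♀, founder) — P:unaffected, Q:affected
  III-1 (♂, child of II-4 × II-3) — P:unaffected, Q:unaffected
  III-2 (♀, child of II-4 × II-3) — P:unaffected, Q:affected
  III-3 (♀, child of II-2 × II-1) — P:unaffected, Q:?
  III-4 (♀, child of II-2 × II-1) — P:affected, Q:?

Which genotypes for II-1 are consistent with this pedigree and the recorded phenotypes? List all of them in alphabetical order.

II-1 ∈ {Pp Qq, Pp qq}

P/I-1 aff ·: Pp|PP
P/I-2 un ·: pp
P/II-1 aff I-1×I-2: Pp
P/II-2 aff ·: Pp
P/II-3 aff I-1×I-2: Pp
P/II-4 un ·: pp
P/III-1 un II-4×II-3: pp
P/III-2 un II-4×II-3: pp
P/III-3 un II-2×II-1: pp
P/III-4 aff II-2×II-1: Pp|PP
⇒ P over [I-1,I-2,II-1,II-2,II-3,II-4,III-1,III-2,III-3,III-4]: 4 consistent
Q/I-1 un ·: qq
Q/I-2 aff ·: Qq|QQ
Q/II-1 ? I-1×I-2: qq|Qq
Q/II-2 aff ·: Qq|QQ
Q/II-3 aff I-1×I-2: Qq
Q/II-4 aff ·: Qq
Q/III-1 un II-4×II-3: qq
Q/III-2 aff II-4×II-3: Qq|QQ
Q/III-3 ? II-2×II-1: qq|Qq|QQ
Q/III-4 ? II-2×II-1: qq|Qq|QQ
⇒ Q over [I-1,I-2,II-1,II-2,II-3,II-4,III-1,III-2,III-3,III-4]: 62 consistent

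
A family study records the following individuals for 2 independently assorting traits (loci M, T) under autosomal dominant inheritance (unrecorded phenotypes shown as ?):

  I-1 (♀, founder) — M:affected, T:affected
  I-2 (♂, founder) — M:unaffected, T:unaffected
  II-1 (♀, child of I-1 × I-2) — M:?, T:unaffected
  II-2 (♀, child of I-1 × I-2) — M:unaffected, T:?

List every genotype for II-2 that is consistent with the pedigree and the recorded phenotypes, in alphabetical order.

M/I-1 aff ·: Mm
M/I-2 un ·: mm
M/II-1 ? I-1×I-2: mm|Mm
M/II-2 un I-1×I-2: mm
⇒ M over [I-1,I-2,II-1,II-2]: 2 consistent
T/I-1 aff ·: Tt
T/I-2 un ·: tt
T/II-1 un I-1×I-2: tt
T/II-2 ? I-1×I-2: tt|Tt
⇒ T over [I-1,I-2,II-1,II-2]: 2 consistent

II-2 ∈ {mm Tt, mm tt}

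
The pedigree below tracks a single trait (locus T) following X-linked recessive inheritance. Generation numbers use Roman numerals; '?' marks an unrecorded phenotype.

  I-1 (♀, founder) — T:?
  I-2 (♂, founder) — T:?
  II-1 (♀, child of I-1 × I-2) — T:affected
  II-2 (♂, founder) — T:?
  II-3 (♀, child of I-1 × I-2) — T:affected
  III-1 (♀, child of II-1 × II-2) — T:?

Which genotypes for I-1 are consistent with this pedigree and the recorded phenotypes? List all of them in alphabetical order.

I-1 ∈ {X^TX^t, X^tX^t}

T/I-1 ? ·: X^TX^t|X^tX^t
T/I-2 ? ·: X^tY
T/II-1 aff I-1×I-2: X^tX^t
T/II-2 ? ·: X^TY|X^tY
T/II-3 aff I-1×I-2: X^tX^t
T/III-1 ? II-1×II-2: X^TX^t|X^tX^t
⇒ T over [I-1,I-2,II-1,II-2,II-3,III-1]: 4 consistent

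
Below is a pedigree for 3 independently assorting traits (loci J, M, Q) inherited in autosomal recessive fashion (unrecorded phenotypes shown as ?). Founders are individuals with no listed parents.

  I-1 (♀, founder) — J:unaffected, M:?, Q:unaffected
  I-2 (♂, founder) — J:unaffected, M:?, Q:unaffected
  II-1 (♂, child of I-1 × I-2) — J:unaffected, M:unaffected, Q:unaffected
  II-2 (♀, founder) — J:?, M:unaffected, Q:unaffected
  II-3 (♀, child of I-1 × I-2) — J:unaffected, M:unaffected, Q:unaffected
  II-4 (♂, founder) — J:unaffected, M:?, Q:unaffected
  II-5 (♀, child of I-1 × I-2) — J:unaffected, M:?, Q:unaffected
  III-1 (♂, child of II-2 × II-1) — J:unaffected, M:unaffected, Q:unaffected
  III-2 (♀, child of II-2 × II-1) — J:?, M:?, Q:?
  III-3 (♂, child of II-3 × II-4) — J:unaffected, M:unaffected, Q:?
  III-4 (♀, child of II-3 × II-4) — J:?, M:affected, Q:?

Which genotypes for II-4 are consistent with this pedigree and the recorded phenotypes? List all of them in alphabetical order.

J/I-1 un ·: JJ|Jj
J/I-2 un ·: JJ|Jj
J/II-1 un I-1×I-2: JJ|Jj
J/II-2 ? ·: JJ|Jj|jj
J/II-3 un I-1×I-2: JJ|Jj
J/II-4 un ·: JJ|Jj
J/II-5 un I-1×I-2: JJ|Jj
J/III-1 un II-2×II-1: JJ|Jj
J/III-2 ? II-2×II-1: JJ|Jj|jj
J/III-3 un II-3×II-4: JJ|Jj
J/III-4 ? II-3×II-4: JJ|Jj|jj
⇒ J over [I-1,I-2,II-1,II-2,II-3,II-4,II-5,III-1,III-2,III-3,III-4]: 1650 consistent
M/I-1 ? ·: MM|Mm|mm
M/I-2 ? ·: MM|Mm|mm
M/II-1 un I-1×I-2: MM|Mm
M/II-2 un ·: MM|Mm
M/II-3 un I-1×I-2: Mm
M/II-4 ? ·: Mm|mm
M/II-5 ? I-1×I-2: MM|Mm|mm
M/III-1 un II-2×II-1: MM|Mm
M/III-2 ? II-2×II-1: MM|Mm|mm
M/III-3 un II-3×II-4: MM|Mm
M/III-4 aff II-3×II-4: mm
⇒ M over [I-1,I-2,II-1,II-2,II-3,II-4,II-5,III-1,III-2,III-3,III-4]: 495 consistent
Q/I-1 un ·: QQ|Qq
Q/I-2 un ·: QQ|Qq
Q/II-1 un I-1×I-2: QQ|Qq
Q/II-2 un ·: QQ|Qq
Q/II-3 un I-1×I-2: QQ|Qq
Q/II-4 un ·: QQ|Qq
Q/II-5 un I-1×I-2: QQ|Qq
Q/III-1 un II-2×II-1: QQ|Qq
Q/III-2 ? II-2×II-1: QQ|Qq|qq
Q/III-3 ? II-3×II-4: QQ|Qq|qq
Q/III-4 ? II-3×II-4: QQ|Qq|qq
⇒ Q over [I-1,I-2,II-1,II-2,II-3,II-4,II-5,III-1,III-2,III-3,III-4]: 1645 consistent

II-4 ∈ {JJ Mm QQ, JJ Mm Qq, JJ mm QQ, JJ mm Qq, Jj Mm QQ, Jj Mm Qq, Jj mm QQ, Jj mm Qq}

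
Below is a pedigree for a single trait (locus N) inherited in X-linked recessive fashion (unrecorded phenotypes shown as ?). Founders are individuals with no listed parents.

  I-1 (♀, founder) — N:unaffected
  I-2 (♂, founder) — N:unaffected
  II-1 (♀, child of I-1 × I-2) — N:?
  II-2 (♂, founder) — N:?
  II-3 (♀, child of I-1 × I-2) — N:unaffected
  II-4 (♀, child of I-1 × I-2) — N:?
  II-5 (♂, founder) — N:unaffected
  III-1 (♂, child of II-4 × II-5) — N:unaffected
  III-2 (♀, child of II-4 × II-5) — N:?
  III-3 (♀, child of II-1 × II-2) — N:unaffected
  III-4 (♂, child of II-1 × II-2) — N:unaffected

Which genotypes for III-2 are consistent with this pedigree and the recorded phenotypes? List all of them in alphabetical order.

N/I-1 un ·: X^NX^N|X^NX^n
N/I-2 un ·: X^NY
N/II-1 ? I-1×I-2: X^NX^N|X^NX^n
N/II-2 ? ·: X^NY|X^nY
N/II-3 un I-1×I-2: X^NX^N|X^NX^n
N/II-4 ? I-1×I-2: X^NX^N|X^NX^n
N/II-5 un ·: X^NY
N/III-1 un II-4×II-5: X^NY
N/III-2 ? II-4×II-5: X^NX^N|X^NX^n
N/III-3 un II-1×II-2: X^NX^N|X^NX^n
N/III-4 un II-1×II-2: X^NY
⇒ N over [I-1,I-2,II-1,II-2,II-3,II-4,II-5,III-1,III-2,III-3,III-4]: 32 consistent

III-2 ∈ {X^NX^N, X^NX^n}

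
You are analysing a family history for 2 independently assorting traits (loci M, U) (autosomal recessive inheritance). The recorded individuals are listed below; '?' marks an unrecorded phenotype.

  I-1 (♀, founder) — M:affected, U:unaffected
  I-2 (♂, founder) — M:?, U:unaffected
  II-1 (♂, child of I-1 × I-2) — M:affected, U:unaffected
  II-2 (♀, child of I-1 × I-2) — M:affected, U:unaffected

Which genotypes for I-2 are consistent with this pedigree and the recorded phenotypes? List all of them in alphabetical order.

M/I-1 aff ·: mm
M/I-2 ? ·: Mm|mm
M/II-1 aff I-1×I-2: mm
M/II-2 aff I-1×I-2: mm
⇒ M over [I-1,I-2,II-1,II-2]: 2 consistent
U/I-1 un ·: UU|Uu
U/I-2 un ·: UU|Uu
U/II-1 un I-1×I-2: UU|Uu
U/II-2 un I-1×I-2: UU|Uu
⇒ U over [I-1,I-2,II-1,II-2]: 13 consistent

I-2 ∈ {Mm UU, Mm Uu, mm UU, mm Uu}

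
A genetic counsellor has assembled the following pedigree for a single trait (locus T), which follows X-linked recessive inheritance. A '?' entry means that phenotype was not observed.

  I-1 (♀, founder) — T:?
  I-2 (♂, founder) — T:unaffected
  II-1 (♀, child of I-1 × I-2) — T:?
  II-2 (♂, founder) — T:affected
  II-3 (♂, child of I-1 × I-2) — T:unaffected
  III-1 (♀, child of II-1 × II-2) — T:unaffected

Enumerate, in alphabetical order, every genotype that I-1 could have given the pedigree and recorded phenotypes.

I-1 ∈ {X^TX^T, X^TX^t}

T/I-1 ? ·: X^TX^T|X^TX^t
T/I-2 un ·: X^TY
T/II-1 ? I-1×I-2: X^TX^T|X^TX^t
T/II-2 aff ·: X^tY
T/II-3 un I-1×I-2: X^TY
T/III-1 un II-1×II-2: X^TX^t
⇒ T over [I-1,I-2,II-1,II-2,II-3,III-1]: 3 consistent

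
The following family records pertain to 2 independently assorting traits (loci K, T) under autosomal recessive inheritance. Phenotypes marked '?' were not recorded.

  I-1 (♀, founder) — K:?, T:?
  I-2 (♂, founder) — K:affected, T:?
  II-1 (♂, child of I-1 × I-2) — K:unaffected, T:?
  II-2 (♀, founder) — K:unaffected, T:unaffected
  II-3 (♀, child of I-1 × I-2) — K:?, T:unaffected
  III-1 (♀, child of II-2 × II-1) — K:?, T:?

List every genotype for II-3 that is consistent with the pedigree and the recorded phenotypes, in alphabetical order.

K/I-1 ? ·: KK|Kk
K/I-2 aff ·: kk
K/II-1 un I-1×I-2: Kk
K/II-2 un ·: KK|Kk
K/II-3 ? I-1×I-2: Kk|kk
K/III-1 ? II-2×II-1: KK|Kk|kk
⇒ K over [I-1,I-2,II-1,II-2,II-3,III-1]: 15 consistent
T/I-1 ? ·: TT|Tt|tt
T/I-2 ? ·: TT|Tt|tt
T/II-1 ? I-1×I-2: TT|Tt|tt
T/II-2 un ·: TT|Tt
T/II-3 un I-1×I-2: TT|Tt
T/III-1 ? II-2×II-1: TT|Tt|tt
⇒ T over [I-1,I-2,II-1,II-2,II-3,III-1]: 83 consistent

II-3 ∈ {Kk TT, Kk Tt, kk TT, kk Tt}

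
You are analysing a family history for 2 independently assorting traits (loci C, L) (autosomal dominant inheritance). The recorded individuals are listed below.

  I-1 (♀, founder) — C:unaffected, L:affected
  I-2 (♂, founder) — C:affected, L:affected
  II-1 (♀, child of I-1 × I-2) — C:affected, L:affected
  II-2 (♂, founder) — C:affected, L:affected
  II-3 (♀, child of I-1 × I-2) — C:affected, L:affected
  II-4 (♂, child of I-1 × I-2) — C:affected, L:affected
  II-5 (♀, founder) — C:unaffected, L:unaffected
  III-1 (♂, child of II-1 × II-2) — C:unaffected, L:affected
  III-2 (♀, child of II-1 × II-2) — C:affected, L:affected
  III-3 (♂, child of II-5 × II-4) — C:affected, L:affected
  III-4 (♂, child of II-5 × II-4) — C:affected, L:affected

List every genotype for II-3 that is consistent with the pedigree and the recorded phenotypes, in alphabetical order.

C/I-1 un ·: cc
C/I-2 aff ·: Cc|CC
C/II-1 aff I-1×I-2: Cc
C/II-2 aff ·: Cc
C/II-3 aff I-1×I-2: Cc
C/II-4 aff I-1×I-2: Cc
C/II-5 un ·: cc
C/III-1 un II-1×II-2: cc
C/III-2 aff II-1×II-2: Cc|CC
C/III-3 aff II-5×II-4: Cc
C/III-4 aff II-5×II-4: Cc
⇒ C over [I-1,I-2,II-1,II-2,II-3,II-4,II-5,III-1,III-2,III-3,III-4]: 4 consistent
L/I-1 aff ·: Ll|LL
L/I-2 aff ·: Ll|LL
L/II-1 aff I-1×I-2: Ll|LL
L/II-2 aff ·: Ll|LL
L/II-3 aff I-1×I-2: Ll|LL
L/II-4 aff I-1×I-2: Ll|LL
L/II-5 un ·: ll
L/III-1 aff II-1×II-2: Ll|LL
L/III-2 aff II-1×II-2: Ll|LL
L/III-3 aff II-5×II-4: Ll
L/III-4 aff II-5×II-4: Ll
⇒ L over [I-1,I-2,II-1,II-2,II-3,II-4,II-5,III-1,III-2,III-3,III-4]: 161 consistent

II-3 ∈ {Cc LL, Cc Ll}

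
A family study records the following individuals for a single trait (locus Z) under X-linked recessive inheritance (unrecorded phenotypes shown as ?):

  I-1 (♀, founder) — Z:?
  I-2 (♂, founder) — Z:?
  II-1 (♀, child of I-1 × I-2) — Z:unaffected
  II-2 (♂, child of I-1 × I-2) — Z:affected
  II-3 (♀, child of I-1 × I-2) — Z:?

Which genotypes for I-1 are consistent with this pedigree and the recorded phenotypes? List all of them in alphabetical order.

I-1 ∈ {X^ZX^z, X^zX^z}

Z/I-1 ? ·: X^ZX^z|X^zX^z
Z/I-2 ? ·: X^ZY|X^zY
Z/II-1 un I-1×I-2: X^ZX^Z|X^ZX^z
Z/II-2 aff I-1×I-2: X^zY
Z/II-3 ? I-1×I-2: X^ZX^Z|X^ZX^z|X^zX^z
⇒ Z over [I-1,I-2,II-1,II-2,II-3]: 7 consistent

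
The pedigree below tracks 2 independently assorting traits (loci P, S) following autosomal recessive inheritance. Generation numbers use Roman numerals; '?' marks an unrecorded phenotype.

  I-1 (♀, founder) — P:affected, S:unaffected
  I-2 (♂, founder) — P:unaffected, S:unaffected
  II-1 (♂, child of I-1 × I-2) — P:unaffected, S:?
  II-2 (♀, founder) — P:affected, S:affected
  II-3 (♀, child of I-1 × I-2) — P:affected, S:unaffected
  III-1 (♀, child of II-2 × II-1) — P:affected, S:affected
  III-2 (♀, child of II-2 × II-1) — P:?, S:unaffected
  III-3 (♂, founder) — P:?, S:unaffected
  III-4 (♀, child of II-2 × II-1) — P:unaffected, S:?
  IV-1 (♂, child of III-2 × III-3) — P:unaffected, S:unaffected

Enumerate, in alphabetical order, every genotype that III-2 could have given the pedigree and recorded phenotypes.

III-2 ∈ {Pp Ss, pp Ss}

P/I-1 aff ·: pp
P/I-2 un ·: Pp
P/II-1 un I-1×I-2: Pp
P/II-2 aff ·: pp
P/II-3 aff I-1×I-2: pp
P/III-1 aff II-2×II-1: pp
P/III-2 ? II-2×II-1: Pp|pp
P/III-3 ? ·: PP|Pp|pp
P/III-4 un II-2×II-1: Pp
P/IV-1 un III-2×III-3: PP|Pp
⇒ P over [I-1,I-2,II-1,II-2,II-3,III-1,III-2,III-3,III-4,IV-1]: 7 consistent
S/I-1 un ·: SS|Ss
S/I-2 un ·: SS|Ss
S/II-1 ? I-1×I-2: Ss
S/II-2 aff ·: ss
S/II-3 un I-1×I-2: SS|Ss
S/III-1 aff II-2×II-1: ss
S/III-2 un II-2×II-1: Ss
S/III-3 un ·: SS|Ss
S/III-4 ? II-2×II-1: Ss|ss
S/IV-1 un III-2×III-3: SS|Ss
⇒ S over [I-1,I-2,II-1,II-2,II-3,III-1,III-2,III-3,III-4,IV-1]: 48 consistent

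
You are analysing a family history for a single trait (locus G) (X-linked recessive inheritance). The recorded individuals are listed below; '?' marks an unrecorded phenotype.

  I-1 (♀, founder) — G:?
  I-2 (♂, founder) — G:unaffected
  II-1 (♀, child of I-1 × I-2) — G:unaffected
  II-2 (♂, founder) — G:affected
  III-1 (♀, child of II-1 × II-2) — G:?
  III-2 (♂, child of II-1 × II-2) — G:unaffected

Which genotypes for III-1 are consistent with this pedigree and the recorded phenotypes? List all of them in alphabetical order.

G/I-1 ? ·: X^GX^G|X^GX^g|X^gX^g
G/I-2 un ·: X^GY
G/II-1 un I-1×I-2: X^GX^G|X^GX^g
G/II-2 aff ·: X^gY
G/III-1 ? II-1×II-2: X^GX^g|X^gX^g
G/III-2 un II-1×II-2: X^GY
⇒ G over [I-1,I-2,II-1,II-2,III-1,III-2]: 6 consistent

III-1 ∈ {X^GX^g, X^gX^g}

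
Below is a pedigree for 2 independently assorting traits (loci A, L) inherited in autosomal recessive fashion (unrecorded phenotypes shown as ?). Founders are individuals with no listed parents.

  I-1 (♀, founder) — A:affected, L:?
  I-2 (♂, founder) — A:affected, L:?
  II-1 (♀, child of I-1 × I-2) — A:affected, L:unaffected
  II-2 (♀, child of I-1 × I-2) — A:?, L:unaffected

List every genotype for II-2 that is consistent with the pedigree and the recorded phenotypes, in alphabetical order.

II-2 ∈ {aa LL, aa Ll}

A/I-1 aff ·: aa
A/I-2 aff ·: aa
A/II-1 aff I-1×I-2: aa
A/II-2 ? I-1×I-2: aa
⇒ A over [I-1,I-2,II-1,II-2]: 1 consistent
L/I-1 ? ·: LL|Ll|ll
L/I-2 ? ·: LL|Ll|ll
L/II-1 un I-1×I-2: LL|Ll
L/II-2 un I-1×I-2: LL|Ll
⇒ L over [I-1,I-2,II-1,II-2]: 17 consistent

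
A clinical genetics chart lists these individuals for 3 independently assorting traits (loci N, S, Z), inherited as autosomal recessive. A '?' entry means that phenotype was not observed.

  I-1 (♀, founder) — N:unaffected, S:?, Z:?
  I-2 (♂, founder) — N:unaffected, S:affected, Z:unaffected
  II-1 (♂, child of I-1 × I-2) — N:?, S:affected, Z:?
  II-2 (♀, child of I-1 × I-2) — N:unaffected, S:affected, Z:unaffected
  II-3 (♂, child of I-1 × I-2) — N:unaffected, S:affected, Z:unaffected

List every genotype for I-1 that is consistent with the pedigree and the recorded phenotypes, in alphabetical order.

I-1 ∈ {NN Ss ZZ, NN Ss Zz, NN Ss zz, NN ss ZZ, NN ss Zz, NN ss zz, Nn Ss ZZ, Nn Ss Zz, Nn Ss zz, Nn ss ZZ, Nn ss Zz, Nn ss zz}

N/I-1 un ·: NN|Nn
N/I-2 un ·: NN|Nn
N/II-1 ? I-1×I-2: NN|Nn|nn
N/II-2 un I-1×I-2: NN|Nn
N/II-3 un I-1×I-2: NN|Nn
⇒ N over [I-1,I-2,II-1,II-2,II-3]: 29 consistent
S/I-1 ? ·: Ss|ss
S/I-2 aff ·: ss
S/II-1 aff I-1×I-2: ss
S/II-2 aff I-1×I-2: ss
S/II-3 aff I-1×I-2: ss
⇒ S over [I-1,I-2,II-1,II-2,II-3]: 2 consistent
Z/I-1 ? ·: ZZ|Zz|zz
Z/I-2 un ·: ZZ|Zz
Z/II-1 ? I-1×I-2: ZZ|Zz|zz
Z/II-2 un I-1×I-2: ZZ|Zz
Z/II-3 un I-1×I-2: ZZ|Zz
⇒ Z over [I-1,I-2,II-1,II-2,II-3]: 32 consistent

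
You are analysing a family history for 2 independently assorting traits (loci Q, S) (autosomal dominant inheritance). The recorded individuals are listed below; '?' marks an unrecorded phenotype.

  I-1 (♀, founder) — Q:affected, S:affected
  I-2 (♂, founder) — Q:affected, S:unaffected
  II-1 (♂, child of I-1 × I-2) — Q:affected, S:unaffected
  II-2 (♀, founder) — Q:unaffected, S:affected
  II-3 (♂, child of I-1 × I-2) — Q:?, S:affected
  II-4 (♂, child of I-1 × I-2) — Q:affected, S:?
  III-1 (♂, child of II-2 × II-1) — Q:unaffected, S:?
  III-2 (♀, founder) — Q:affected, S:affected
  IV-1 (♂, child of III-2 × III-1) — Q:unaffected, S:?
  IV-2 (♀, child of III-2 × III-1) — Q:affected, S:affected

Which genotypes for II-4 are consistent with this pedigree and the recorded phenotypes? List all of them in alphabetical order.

II-4 ∈ {QQ Ss, QQ ss, Qq Ss, Qq ss}

Q/I-1 aff ·: Qq|QQ
Q/I-2 aff ·: Qq|QQ
Q/II-1 aff I-1×I-2: Qq
Q/II-2 un ·: qq
Q/II-3 ? I-1×I-2: qq|Qq|QQ
Q/II-4 aff I-1×I-2: Qq|QQ
Q/III-1 un II-2×II-1: qq
Q/III-2 aff ·: Qq
Q/IV-1 un III-2×III-1: qq
Q/IV-2 aff III-2×III-1: Qq
⇒ Q over [I-1,I-2,II-1,II-2,II-3,II-4,III-1,III-2,IV-1,IV-2]: 14 consistent
S/I-1 aff ·: Ss
S/I-2 un ·: ss
S/II-1 un I-1×I-2: ss
S/II-2 aff ·: Ss|SS
S/II-3 aff I-1×I-2: Ss
S/II-4 ? I-1×I-2: ss|Ss
S/III-1 ? II-2×II-1: ss|Ss
S/III-2 aff ·: Ss|SS
S/IV-1 ? III-2×III-1: ss|Ss|SS
S/IV-2 aff III-2×III-1: Ss|SS
⇒ S over [I-1,I-2,II-1,II-2,II-3,II-4,III-1,III-2,IV-1,IV-2]: 46 consistent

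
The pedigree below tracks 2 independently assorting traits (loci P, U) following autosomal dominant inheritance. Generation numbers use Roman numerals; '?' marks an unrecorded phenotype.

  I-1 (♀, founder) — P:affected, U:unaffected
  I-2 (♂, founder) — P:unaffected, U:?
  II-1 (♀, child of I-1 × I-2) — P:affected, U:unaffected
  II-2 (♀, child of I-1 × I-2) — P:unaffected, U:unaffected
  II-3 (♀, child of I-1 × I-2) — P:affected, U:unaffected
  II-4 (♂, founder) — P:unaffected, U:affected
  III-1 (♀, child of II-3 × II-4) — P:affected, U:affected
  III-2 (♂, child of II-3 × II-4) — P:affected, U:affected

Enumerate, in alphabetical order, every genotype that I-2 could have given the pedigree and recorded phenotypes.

I-2 ∈ {pp Uu, pp uu}

P/I-1 aff ·: Pp
P/I-2 un ·: pp
P/II-1 aff I-1×I-2: Pp
P/II-2 un I-1×I-2: pp
P/II-3 aff I-1×I-2: Pp
P/II-4 un ·: pp
P/III-1 aff II-3×II-4: Pp
P/III-2 aff II-3×II-4: Pp
⇒ P over [I-1,I-2,II-1,II-2,II-3,II-4,III-1,III-2]: 1 consistent
U/I-1 un ·: uu
U/I-2 ? ·: uu|Uu
U/II-1 un I-1×I-2: uu
U/II-2 un I-1×I-2: uu
U/II-3 un I-1×I-2: uu
U/II-4 aff ·: Uu|UU
U/III-1 aff II-3×II-4: Uu
U/III-2 aff II-3×II-4: Uu
⇒ U over [I-1,I-2,II-1,II-2,II-3,II-4,III-1,III-2]: 4 consistent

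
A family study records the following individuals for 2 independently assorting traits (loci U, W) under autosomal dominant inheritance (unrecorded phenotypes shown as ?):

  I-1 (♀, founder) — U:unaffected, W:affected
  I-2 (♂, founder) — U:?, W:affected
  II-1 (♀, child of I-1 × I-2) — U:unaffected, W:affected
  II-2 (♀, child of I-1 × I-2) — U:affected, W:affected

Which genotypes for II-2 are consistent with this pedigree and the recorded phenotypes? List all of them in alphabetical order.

II-2 ∈ {Uu WW, Uu Ww}

U/I-1 un ·: uu
U/I-2 ? ·: Uu
U/II-1 un I-1×I-2: uu
U/II-2 aff I-1×I-2: Uu
⇒ U over [I-1,I-2,II-1,II-2]: 1 consistent
W/I-1 aff ·: Ww|WW
W/I-2 aff ·: Ww|WW
W/II-1 aff I-1×I-2: Ww|WW
W/II-2 aff I-1×I-2: Ww|WW
⇒ W over [I-1,I-2,II-1,II-2]: 13 consistent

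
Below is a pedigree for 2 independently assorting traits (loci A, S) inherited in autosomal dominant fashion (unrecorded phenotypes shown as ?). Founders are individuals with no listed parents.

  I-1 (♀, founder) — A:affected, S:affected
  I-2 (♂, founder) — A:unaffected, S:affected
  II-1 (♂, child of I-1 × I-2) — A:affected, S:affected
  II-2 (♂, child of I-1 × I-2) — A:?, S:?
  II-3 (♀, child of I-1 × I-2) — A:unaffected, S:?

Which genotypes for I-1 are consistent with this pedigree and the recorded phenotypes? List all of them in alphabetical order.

I-1 ∈ {Aa SS, Aa Ss}

A/I-1 aff ·: Aa
A/I-2 un ·: aa
A/II-1 aff I-1×I-2: Aa
A/II-2 ? I-1×I-2: aa|Aa
A/II-3 un I-1×I-2: aa
⇒ A over [I-1,I-2,II-1,II-2,II-3]: 2 consistent
S/I-1 aff ·: Ss|SS
S/I-2 aff ·: Ss|SS
S/II-1 aff I-1×I-2: Ss|SS
S/II-2 ? I-1×I-2: ss|Ss|SS
S/II-3 ? I-1×I-2: ss|Ss|SS
⇒ S over [I-1,I-2,II-1,II-2,II-3]: 35 consistent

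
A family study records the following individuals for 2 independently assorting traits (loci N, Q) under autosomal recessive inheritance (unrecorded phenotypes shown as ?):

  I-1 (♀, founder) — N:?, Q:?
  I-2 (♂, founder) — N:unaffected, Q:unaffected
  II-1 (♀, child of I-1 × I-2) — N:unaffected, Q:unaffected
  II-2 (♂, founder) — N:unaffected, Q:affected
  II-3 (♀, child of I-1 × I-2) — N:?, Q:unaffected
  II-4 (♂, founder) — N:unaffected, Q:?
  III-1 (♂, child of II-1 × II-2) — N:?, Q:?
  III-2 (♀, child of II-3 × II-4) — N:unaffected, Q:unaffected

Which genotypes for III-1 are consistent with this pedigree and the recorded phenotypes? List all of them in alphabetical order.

N/I-1 ? ·: NN|Nn|nn
N/I-2 un ·: NN|Nn
N/II-1 un I-1×I-2: NN|Nn
N/II-2 un ·: NN|Nn
N/II-3 ? I-1×I-2: NN|Nn|nn
N/II-4 un ·: NN|Nn
N/III-1 ? II-1×II-2: NN|Nn|nn
N/III-2 un II-3×II-4: NN|Nn
⇒ N over [I-1,I-2,II-1,II-2,II-3,II-4,III-1,III-2]: 243 consistent
Q/I-1 ? ·: QQ|Qq|qq
Q/I-2 un ·: QQ|Qq
Q/II-1 un I-1×I-2: QQ|Qq
Q/II-2 aff ·: qq
Q/II-3 un I-1×I-2: QQ|Qq
Q/II-4 ? ·: QQ|Qq|qq
Q/III-1 ? II-1×II-2: Qq|qq
Q/III-2 un II-3×II-4: QQ|Qq
⇒ Q over [I-1,I-2,II-1,II-2,II-3,II-4,III-1,III-2]: 105 consistent

III-1 ∈ {NN Qq, NN qq, Nn Qq, Nn qq, nn Qq, nn qq}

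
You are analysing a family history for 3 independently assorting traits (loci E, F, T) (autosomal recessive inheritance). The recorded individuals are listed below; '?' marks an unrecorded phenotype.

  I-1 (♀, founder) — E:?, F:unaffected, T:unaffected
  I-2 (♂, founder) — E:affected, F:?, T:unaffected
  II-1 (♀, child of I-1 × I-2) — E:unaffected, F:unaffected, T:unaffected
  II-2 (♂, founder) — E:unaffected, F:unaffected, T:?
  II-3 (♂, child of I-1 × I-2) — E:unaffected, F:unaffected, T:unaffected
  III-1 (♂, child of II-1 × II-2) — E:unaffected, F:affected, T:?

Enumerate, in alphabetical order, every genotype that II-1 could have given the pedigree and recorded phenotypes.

II-1 ∈ {Ee Ff TT, Ee Ff Tt}

E/I-1 ? ·: EE|Ee
E/I-2 aff ·: ee
E/II-1 un I-1×I-2: Ee
E/II-2 un ·: EE|Ee
E/II-3 un I-1×I-2: Ee
E/III-1 un II-1×II-2: EE|Ee
⇒ E over [I-1,I-2,II-1,II-2,II-3,III-1]: 8 consistent
F/I-1 un ·: FF|Ff
F/I-2 ? ·: FF|Ff|ff
F/II-1 un I-1×I-2: Ff
F/II-2 un ·: Ff
F/II-3 un I-1×I-2: FF|Ff
F/III-1 aff II-1×II-2: ff
⇒ F over [I-1,I-2,II-1,II-2,II-3,III-1]: 8 consistent
T/I-1 un ·: TT|Tt
T/I-2 un ·: TT|Tt
T/II-1 un I-1×I-2: TT|Tt
T/II-2 ? ·: TT|Tt|tt
T/II-3 un I-1×I-2: TT|Tt
T/III-1 ? II-1×II-2: TT|Tt|tt
⇒ T over [I-1,I-2,II-1,II-2,II-3,III-1]: 70 consistent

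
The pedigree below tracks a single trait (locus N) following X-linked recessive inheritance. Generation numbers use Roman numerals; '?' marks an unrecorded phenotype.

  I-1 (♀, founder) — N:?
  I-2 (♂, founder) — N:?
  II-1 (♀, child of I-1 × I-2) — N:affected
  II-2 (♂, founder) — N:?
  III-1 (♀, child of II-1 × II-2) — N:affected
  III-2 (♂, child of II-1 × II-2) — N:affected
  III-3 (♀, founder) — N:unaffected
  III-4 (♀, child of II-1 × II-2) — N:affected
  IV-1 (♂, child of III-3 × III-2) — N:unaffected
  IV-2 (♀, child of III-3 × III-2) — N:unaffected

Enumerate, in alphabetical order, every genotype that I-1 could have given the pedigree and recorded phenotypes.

N/I-1 ? ·: X^NX^n|X^nX^n
N/I-2 ? ·: X^nY
N/II-1 aff I-1×I-2: X^nX^n
N/II-2 ? ·: X^nY
N/III-1 aff II-1×II-2: X^nX^n
N/III-2 aff II-1×II-2: X^nY
N/III-3 un ·: X^NX^N|X^NX^n
N/III-4 aff II-1×II-2: X^nX^n
N/IV-1 un III-3×III-2: X^NY
N/IV-2 un III-3×III-2: X^NX^n
⇒ N over [I-1,I-2,II-1,II-2,III-1,III-2,III-3,III-4,IV-1,IV-2]: 4 consistent

I-1 ∈ {X^NX^n, X^nX^n}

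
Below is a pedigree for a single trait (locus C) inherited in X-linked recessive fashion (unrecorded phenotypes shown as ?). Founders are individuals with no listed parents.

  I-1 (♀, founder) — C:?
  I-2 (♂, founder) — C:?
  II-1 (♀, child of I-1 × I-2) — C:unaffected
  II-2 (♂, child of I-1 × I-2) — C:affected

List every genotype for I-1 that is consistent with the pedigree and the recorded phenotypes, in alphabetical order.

I-1 ∈ {X^CX^c, X^cX^c}

C/I-1 ? ·: X^CX^c|X^cX^c
C/I-2 ? ·: X^CY|X^cY
C/II-1 un I-1×I-2: X^CX^C|X^CX^c
C/II-2 aff I-1×I-2: X^cY
⇒ C over [I-1,I-2,II-1,II-2]: 4 consistent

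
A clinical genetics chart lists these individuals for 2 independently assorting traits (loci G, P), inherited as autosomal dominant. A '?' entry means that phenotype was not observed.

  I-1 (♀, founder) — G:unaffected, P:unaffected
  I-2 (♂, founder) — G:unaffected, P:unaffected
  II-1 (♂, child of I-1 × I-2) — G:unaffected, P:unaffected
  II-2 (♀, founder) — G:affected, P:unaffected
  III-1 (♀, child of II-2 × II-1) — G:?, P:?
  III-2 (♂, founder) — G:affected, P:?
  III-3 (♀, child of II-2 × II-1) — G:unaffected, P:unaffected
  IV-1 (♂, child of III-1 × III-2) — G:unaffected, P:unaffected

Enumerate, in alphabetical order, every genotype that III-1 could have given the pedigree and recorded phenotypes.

III-1 ∈ {Gg pp, gg pp}

G/I-1 un ·: gg
G/I-2 un ·: gg
G/II-1 un I-1×I-2: gg
G/II-2 aff ·: Gg
G/III-1 ? II-2×II-1: gg|Gg
G/III-2 aff ·: Gg
G/III-3 un II-2×II-1: gg
G/IV-1 un III-1×III-2: gg
⇒ G over [I-1,I-2,II-1,II-2,III-1,III-2,III-3,IV-1]: 2 consistent
P/I-1 un ·: pp
P/I-2 un ·: pp
P/II-1 un I-1×I-2: pp
P/II-2 un ·: pp
P/III-1 ? II-2×II-1: pp
P/III-2 ? ·: pp|Pp
P/III-3 un II-2×II-1: pp
P/IV-1 un III-1×III-2: pp
⇒ P over [I-1,I-2,II-1,II-2,III-1,III-2,III-3,IV-1]: 2 consistent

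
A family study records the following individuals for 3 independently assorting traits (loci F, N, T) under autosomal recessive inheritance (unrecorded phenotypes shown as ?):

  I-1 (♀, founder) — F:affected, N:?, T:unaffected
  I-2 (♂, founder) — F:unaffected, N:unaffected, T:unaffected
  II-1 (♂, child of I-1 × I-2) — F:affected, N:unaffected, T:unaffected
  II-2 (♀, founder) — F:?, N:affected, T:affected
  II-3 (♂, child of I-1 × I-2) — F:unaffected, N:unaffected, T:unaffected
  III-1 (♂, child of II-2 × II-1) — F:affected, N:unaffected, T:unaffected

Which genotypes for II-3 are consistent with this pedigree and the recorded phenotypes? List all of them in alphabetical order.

F/I-1 aff ·: ff
F/I-2 un ·: Ff
F/II-1 aff I-1×I-2: ff
F/II-2 ? ·: Ff|ff
F/II-3 un I-1×I-2: Ff
F/III-1 aff II-2×II-1: ff
⇒ F over [I-1,I-2,II-1,II-2,II-3,III-1]: 2 consistent
N/I-1 ? ·: NN|Nn|nn
N/I-2 un ·: NN|Nn
N/II-1 un I-1×I-2: NN|Nn
N/II-2 aff ·: nn
N/II-3 un I-1×I-2: NN|Nn
N/III-1 un II-2×II-1: Nn
⇒ N over [I-1,I-2,II-1,II-2,II-3,III-1]: 15 consistent
T/I-1 un ·: TT|Tt
T/I-2 un ·: TT|Tt
T/II-1 un I-1×I-2: TT|Tt
T/II-2 aff ·: tt
T/II-3 un I-1×I-2: TT|Tt
T/III-1 un II-2×II-1: Tt
⇒ T over [I-1,I-2,II-1,II-2,II-3,III-1]: 13 consistent

II-3 ∈ {Ff NN TT, Ff NN Tt, Ff Nn TT, Ff Nn Tt}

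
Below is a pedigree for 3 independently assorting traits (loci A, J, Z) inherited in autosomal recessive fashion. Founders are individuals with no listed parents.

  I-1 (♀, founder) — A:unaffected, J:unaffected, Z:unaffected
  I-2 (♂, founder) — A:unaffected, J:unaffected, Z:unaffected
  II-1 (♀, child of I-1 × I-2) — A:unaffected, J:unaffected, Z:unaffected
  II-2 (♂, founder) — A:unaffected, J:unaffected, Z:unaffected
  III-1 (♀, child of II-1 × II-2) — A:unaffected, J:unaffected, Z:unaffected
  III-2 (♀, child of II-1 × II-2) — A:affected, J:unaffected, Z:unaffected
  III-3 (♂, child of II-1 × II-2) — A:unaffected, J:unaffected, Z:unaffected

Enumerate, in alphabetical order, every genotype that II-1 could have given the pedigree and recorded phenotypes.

II-1 ∈ {Aa JJ ZZ, Aa JJ Zz, Aa Jj ZZ, Aa Jj Zz}

A/I-1 un ·: AA|Aa
A/I-2 un ·: AA|Aa
A/II-1 un I-1×I-2: Aa
A/II-2 un ·: Aa
A/III-1 un II-1×II-2: AA|Aa
A/III-2 aff II-1×II-2: aa
A/III-3 un II-1×II-2: AA|Aa
⇒ A over [I-1,I-2,II-1,II-2,III-1,III-2,III-3]: 12 consistent
J/I-1 un ·: JJ|Jj
J/I-2 un ·: JJ|Jj
J/II-1 un I-1×I-2: JJ|Jj
J/II-2 un ·: JJ|Jj
J/III-1 un II-1×II-2: JJ|Jj
J/III-2 un II-1×II-2: JJ|Jj
J/III-3 un II-1×II-2: JJ|Jj
⇒ J over [I-1,I-2,II-1,II-2,III-1,III-2,III-3]: 84 consistent
Z/I-1 un ·: ZZ|Zz
Z/I-2 un ·: ZZ|Zz
Z/II-1 un I-1×I-2: ZZ|Zz
Z/II-2 un ·: ZZ|Zz
Z/III-1 un II-1×II-2: ZZ|Zz
Z/III-2 un II-1×II-2: ZZ|Zz
Z/III-3 un II-1×II-2: ZZ|Zz
⇒ Z over [I-1,I-2,II-1,II-2,III-1,III-2,III-3]: 84 consistent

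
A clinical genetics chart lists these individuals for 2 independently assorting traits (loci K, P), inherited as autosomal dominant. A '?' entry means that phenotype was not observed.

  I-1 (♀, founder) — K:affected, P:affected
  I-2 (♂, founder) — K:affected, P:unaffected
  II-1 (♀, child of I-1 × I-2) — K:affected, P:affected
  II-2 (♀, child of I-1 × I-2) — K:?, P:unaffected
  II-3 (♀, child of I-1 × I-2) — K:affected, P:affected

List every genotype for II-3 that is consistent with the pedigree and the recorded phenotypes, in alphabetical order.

II-3 ∈ {KK Pp, Kk Pp}

K/I-1 aff ·: Kk|KK
K/I-2 aff ·: Kk|KK
K/II-1 aff I-1×I-2: Kk|KK
K/II-2 ? I-1×I-2: kk|Kk|KK
K/II-3 aff I-1×I-2: Kk|KK
⇒ K over [I-1,I-2,II-1,II-2,II-3]: 29 consistent
P/I-1 aff ·: Pp
P/I-2 un ·: pp
P/II-1 aff I-1×I-2: Pp
P/II-2 un I-1×I-2: pp
P/II-3 aff I-1×I-2: Pp
⇒ P over [I-1,I-2,II-1,II-2,II-3]: 1 consistent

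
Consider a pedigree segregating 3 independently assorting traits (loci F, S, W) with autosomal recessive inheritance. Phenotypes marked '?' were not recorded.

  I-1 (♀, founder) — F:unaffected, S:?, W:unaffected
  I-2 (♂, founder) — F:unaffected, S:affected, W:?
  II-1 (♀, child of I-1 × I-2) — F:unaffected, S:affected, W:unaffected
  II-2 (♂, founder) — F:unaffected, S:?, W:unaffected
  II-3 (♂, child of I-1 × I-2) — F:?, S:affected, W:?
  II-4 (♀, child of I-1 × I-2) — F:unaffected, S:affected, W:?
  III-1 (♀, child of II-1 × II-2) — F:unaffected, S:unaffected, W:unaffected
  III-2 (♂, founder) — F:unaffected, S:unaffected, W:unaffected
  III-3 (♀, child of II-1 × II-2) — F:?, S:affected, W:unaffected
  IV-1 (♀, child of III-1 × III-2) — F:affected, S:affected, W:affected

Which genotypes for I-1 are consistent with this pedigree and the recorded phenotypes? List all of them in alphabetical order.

I-1 ∈ {FF Ss WW, FF Ss Ww, FF ss WW, FF ss Ww, Ff Ss WW, Ff Ss Ww, Ff ss WW, Ff ss Ww}

F/I-1 un ·: FF|Ff
F/I-2 un ·: FF|Ff
F/II-1 un I-1×I-2: FF|Ff
F/II-2 un ·: FF|Ff
F/II-3 ? I-1×I-2: FF|Ff|ff
F/II-4 un I-1×I-2: FF|Ff
F/III-1 un II-1×II-2: Ff
F/III-2 un ·: Ff
F/III-3 ? II-1×II-2: FF|Ff|ff
F/IV-1 aff III-1×III-2: ff
⇒ F over [I-1,I-2,II-1,II-2,II-3,II-4,III-1,III-2,III-3,IV-1]: 100 consistent
S/I-1 ? ·: Ss|ss
S/I-2 aff ·: ss
S/II-1 aff I-1×I-2: ss
S/II-2 ? ·: Ss
S/II-3 aff I-1×I-2: ss
S/II-4 aff I-1×I-2: ss
S/III-1 un II-1×II-2: Ss
S/III-2 un ·: Ss
S/III-3 aff II-1×II-2: ss
S/IV-1 aff III-1×III-2: ss
⇒ S over [I-1,I-2,II-1,II-2,II-3,II-4,III-1,III-2,III-3,IV-1]: 2 consistent
W/I-1 un ·: WW|Ww
W/I-2 ? ·: WW|Ww|ww
W/II-1 un I-1×I-2: WW|Ww
W/II-2 un ·: WW|Ww
W/II-3 ? I-1×I-2: WW|Ww|ww
W/II-4 ? I-1×I-2: WW|Ww|ww
W/III-1 un II-1×II-2: Ww
W/III-2 un ·: Ww
W/III-3 un II-1×II-2: WW|Ww
W/IV-1 aff III-1×III-2: ww
⇒ W over [I-1,I-2,II-1,II-2,II-3,II-4,III-1,III-2,III-3,IV-1]: 124 consistent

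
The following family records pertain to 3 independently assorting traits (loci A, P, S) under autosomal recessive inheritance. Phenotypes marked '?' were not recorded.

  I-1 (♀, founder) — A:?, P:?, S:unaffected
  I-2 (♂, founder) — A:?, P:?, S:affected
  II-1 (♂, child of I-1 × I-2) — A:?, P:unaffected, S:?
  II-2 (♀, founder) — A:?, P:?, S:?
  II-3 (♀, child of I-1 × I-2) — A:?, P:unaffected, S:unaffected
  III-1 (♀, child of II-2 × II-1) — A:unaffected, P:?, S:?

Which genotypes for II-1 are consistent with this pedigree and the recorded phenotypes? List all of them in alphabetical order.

A/I-1 ? ·: AA|Aa|aa
A/I-2 ? ·: AA|Aa|aa
A/II-1 ? I-1×I-2: AA|Aa|aa
A/II-2 ? ·: AA|Aa|aa
A/II-3 ? I-1×I-2: AA|Aa|aa
A/III-1 un II-2×II-1: AA|Aa
⇒ A over [I-1,I-2,II-1,II-2,II-3,III-1]: 113 consistent
P/I-1 ? ·: PP|Pp|pp
P/I-2 ? ·: PP|Pp|pp
P/II-1 un I-1×I-2: PP|Pp
P/II-2 ? ·: PP|Pp|pp
P/II-3 un I-1×I-2: PP|Pp
P/III-1 ? II-2×II-1: PP|Pp|pp
⇒ P over [I-1,I-2,II-1,II-2,II-3,III-1]: 98 consistent
S/I-1 un ·: SS|Ss
S/I-2 aff ·: ss
S/II-1 ? I-1×I-2: Ss|ss
S/II-2 ? ·: SS|Ss|ss
S/II-3 un I-1×I-2: Ss
S/III-1 ? II-2×II-1: SS|Ss|ss
⇒ S over [I-1,I-2,II-1,II-2,II-3,III-1]: 18 consistent

II-1 ∈ {AA PP Ss, AA PP ss, AA Pp Ss, AA Pp ss, Aa PP Ss, Aa PP ss, Aa Pp Ss, Aa Pp ss, aa PP Ss, aa PP ss, aa Pp Ss, aa Pp ss}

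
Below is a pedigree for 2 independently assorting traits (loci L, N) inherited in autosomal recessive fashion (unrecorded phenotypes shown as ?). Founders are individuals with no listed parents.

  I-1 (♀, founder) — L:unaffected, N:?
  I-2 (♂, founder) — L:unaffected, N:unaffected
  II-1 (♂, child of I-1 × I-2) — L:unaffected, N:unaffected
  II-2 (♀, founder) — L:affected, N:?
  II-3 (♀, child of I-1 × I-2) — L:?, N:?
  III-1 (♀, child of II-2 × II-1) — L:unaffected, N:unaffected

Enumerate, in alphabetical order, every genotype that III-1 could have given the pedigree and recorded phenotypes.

L/I-1 un ·: LL|Ll
L/I-2 un ·: LL|Ll
L/II-1 un I-1×I-2: LL|Ll
L/II-2 aff ·: ll
L/II-3 ? I-1×I-2: LL|Ll|ll
L/III-1 un II-2×II-1: Ll
⇒ L over [I-1,I-2,II-1,II-2,II-3,III-1]: 15 consistent
N/I-1 ? ·: NN|Nn|nn
N/I-2 un ·: NN|Nn
N/II-1 un I-1×I-2: NN|Nn
N/II-2 ? ·: NN|Nn|nn
N/II-3 ? I-1×I-2: NN|Nn|nn
N/III-1 un II-2×II-1: NN|Nn
⇒ N over [I-1,I-2,II-1,II-2,II-3,III-1]: 82 consistent

III-1 ∈ {Ll NN, Ll Nn}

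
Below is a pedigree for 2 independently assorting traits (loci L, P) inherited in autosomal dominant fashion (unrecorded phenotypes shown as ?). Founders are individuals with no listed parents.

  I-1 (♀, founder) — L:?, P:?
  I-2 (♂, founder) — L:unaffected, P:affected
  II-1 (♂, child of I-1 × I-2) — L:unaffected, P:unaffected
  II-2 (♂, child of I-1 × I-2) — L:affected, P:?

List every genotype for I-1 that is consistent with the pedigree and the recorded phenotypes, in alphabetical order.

I-1 ∈ {Ll Pp, Ll pp}

L/I-1 ? ·: Ll
L/I-2 un ·: ll
L/II-1 un I-1×I-2: ll
L/II-2 aff I-1×I-2: Ll
⇒ L over [I-1,I-2,II-1,II-2]: 1 consistent
P/I-1 ? ·: pp|Pp
P/I-2 aff ·: Pp
P/II-1 un I-1×I-2: pp
P/II-2 ? I-1×I-2: pp|Pp|PP
⇒ P over [I-1,I-2,II-1,II-2]: 5 consistent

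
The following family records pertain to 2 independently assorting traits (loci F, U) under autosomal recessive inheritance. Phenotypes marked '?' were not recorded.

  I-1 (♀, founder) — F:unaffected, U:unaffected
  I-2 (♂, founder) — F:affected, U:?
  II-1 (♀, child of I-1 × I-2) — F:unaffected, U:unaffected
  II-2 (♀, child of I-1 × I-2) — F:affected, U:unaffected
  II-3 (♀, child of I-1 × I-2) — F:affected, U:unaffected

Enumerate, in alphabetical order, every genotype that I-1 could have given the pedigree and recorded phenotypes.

F/I-1 un ·: Ff
F/I-2 aff ·: ff
F/II-1 un I-1×I-2: Ff
F/II-2 aff I-1×I-2: ff
F/II-3 aff I-1×I-2: ff
⇒ F over [I-1,I-2,II-1,II-2,II-3]: 1 consistent
U/I-1 un ·: UU|Uu
U/I-2 ? ·: UU|Uu|uu
U/II-1 un I-1×I-2: UU|Uu
U/II-2 un I-1×I-2: UU|Uu
U/II-3 un I-1×I-2: UU|Uu
⇒ U over [I-1,I-2,II-1,II-2,II-3]: 27 consistent

I-1 ∈ {Ff UU, Ff Uu}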